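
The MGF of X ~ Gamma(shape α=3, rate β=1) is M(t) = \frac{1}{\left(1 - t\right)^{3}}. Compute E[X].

To find E[X], compute M^(1)(0):
M^(1)(t) = \frac{3}{\left(1 - t\right)^{4}}
M^(1)(0) = 3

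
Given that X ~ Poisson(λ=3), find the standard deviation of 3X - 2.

For X ~ Poisson(λ=3):
Var(X) = 3
SD(X) = √(Var(X)) = √(3) = \sqrt{3}
SD(3X - 2) = |3| × SD(X) = 3 × \sqrt{3} = 3 \sqrt{3}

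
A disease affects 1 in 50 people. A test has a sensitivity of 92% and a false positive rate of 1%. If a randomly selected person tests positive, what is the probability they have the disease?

Let D = the rare event, + = positive/flagged.
P(D) = 1/50
P(+|D) = 92/100 = 23/25
P(+|D') = 1/100
P(+) = P(+|D)P(D) + P(+|D')P(D')
     = \frac{23}{25} × \frac{1}{50} + \frac{1}{100} × \frac{49}{50}
     = \frac{141}{5000}
P(D|+) = P(+|D)P(D)/P(+) = \frac{92}{141}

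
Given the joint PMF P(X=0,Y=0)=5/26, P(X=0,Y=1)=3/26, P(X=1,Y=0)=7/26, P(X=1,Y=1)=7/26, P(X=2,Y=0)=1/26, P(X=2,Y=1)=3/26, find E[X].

First find marginal of X:
P(X=0) = 4/13
P(X=1) = 7/13
P(X=2) = 2/13
E[X] = 0 × 4/13 + 1 × 7/13 + 2 × 2/13 = 11/13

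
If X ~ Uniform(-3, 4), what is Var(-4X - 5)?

For X ~ Uniform(-3, 4):
Var(X) = \frac{49}{12}
Var(-4X - 5) = (-4)² × Var(X) = 16 × \frac{49}{12} = \frac{196}{3}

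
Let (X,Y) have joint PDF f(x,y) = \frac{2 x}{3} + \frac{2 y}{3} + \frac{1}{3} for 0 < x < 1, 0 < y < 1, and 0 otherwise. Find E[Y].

E[Y] = ∫_0^1 ∫_0^1 y × f(x,y) dx dy
= \frac{5}{9}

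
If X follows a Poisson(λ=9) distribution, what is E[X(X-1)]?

E[X(X-1)] = E[X² - X] = E[X²] - E[X]
E[X] = 9
E[X²] = Var(X) + (E[X])² = 9 + (9)² = 90
E[X(X-1)] = 90 - 9 = 81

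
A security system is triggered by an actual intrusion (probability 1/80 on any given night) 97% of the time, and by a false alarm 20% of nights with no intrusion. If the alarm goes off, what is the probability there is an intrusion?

Let D = the rare event, + = positive/flagged.
P(D) = 1/80
P(+|D) = 97/100
P(+|D') = 20/100 = 1/5
P(+) = P(+|D)P(D) + P(+|D')P(D')
     = \frac{97}{100} × \frac{1}{80} + \frac{1}{5} × \frac{79}{80}
     = \frac{1677}{8000}
P(D|+) = P(+|D)P(D)/P(+) = \frac{97}{1677}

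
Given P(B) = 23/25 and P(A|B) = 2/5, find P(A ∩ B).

By definition, P(A|B) = P(A ∩ B) / P(B)
So P(A ∩ B) = P(A|B) × P(B)
= 2/5 × 23/25
= 46/125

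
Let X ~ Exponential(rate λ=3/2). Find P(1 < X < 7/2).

P(1 < X < 7/2) = ∫_{1}^{7/2} f(x) dx
where f(x) = \frac{3 e^{- \frac{3 x}{2}}}{2}
= - \frac{1}{e^{\frac{21}{4}}} + e^{- \frac{3}{2}}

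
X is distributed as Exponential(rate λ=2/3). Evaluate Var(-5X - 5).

For X ~ Exponential(rate λ=2/3):
Var(X) = \frac{9}{4}
Var(-5X - 5) = (-5)² × Var(X) = 25 × \frac{9}{4} = \frac{225}{4}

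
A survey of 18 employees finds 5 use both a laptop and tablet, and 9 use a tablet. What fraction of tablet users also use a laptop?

P(A ∩ B) = 5/18
P(B) = 9/18 = 1/2
P(A|B) = P(A ∩ B) / P(B) = (5/18) / (1/2) = 5/9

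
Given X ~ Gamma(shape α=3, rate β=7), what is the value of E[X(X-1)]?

E[X(X-1)] = E[X² - X] = E[X²] - E[X]
E[X] = \frac{3}{7}
E[X²] = Var(X) + (E[X])² = \frac{3}{49} + (\frac{3}{7})² = \frac{12}{49}
E[X(X-1)] = \frac{12}{49} - \frac{3}{7} = - \frac{9}{49}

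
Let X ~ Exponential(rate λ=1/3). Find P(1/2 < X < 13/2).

P(1/2 < X < 13/2) = ∫_{1/2}^{13/2} f(x) dx
where f(x) = \frac{e^{- \frac{x}{3}}}{3}
= - \frac{1 - e^{2}}{e^{\frac{13}{6}}}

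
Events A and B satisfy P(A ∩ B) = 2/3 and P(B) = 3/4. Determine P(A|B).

P(A|B) = P(A ∩ B) / P(B)
= (2/3) / (3/4)
= 8/9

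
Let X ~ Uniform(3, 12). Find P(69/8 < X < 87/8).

P(69/8 < X < 87/8) = ∫_{69/8}^{87/8} f(x) dx
where f(x) = \frac{1}{9}
= \frac{1}{4}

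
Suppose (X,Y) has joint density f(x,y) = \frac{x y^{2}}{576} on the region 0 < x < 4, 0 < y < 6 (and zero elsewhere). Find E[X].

f_X(x) = ∫_0^6 \frac{x y^{2}}{576} dy = \frac{x}{8}
E[X] = ∫_0^4 x × (\frac{x}{8}) dx = \frac{8}{3}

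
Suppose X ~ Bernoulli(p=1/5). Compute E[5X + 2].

For X ~ Bernoulli(p=1/5):
E[X] = \frac{1}{5}
E[5X + 2] = 5 × E[X] + 2 = 3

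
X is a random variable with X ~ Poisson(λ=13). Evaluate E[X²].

Using the identity E[X²] = Var(X) + (E[X])²:
E[X] = 13
Var(X) = 13
E[X²] = 13 + (13)²
= 182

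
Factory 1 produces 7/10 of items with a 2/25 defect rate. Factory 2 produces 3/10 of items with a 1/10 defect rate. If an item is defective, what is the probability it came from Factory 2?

Using Bayes' theorem:
P(F1) = 7/10, P(D|F1) = 2/25
P(F2) = 3/10, P(D|F2) = 1/10
P(D) = P(D|F1)P(F1) + P(D|F2)P(F2)
     = \frac{43}{500}
P(F2|D) = P(D|F2)P(F2) / P(D)
= \frac{15}{43}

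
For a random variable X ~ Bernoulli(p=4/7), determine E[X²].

Using the identity E[X²] = Var(X) + (E[X])²:
E[X] = \frac{4}{7}
Var(X) = \frac{12}{49}
E[X²] = \frac{12}{49} + (\frac{4}{7})²
= \frac{4}{7}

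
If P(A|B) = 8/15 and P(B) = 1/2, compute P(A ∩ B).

By definition, P(A|B) = P(A ∩ B) / P(B)
So P(A ∩ B) = P(A|B) × P(B)
= 8/15 × 1/2
= 4/15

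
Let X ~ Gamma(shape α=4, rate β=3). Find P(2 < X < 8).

P(2 < X < 8) = ∫_{2}^{8} f(x) dx
where f(x) = \frac{27 x^{3} e^{- 3 x}}{2}
= \frac{-2617 + 61 e^{18}}{e^{24}}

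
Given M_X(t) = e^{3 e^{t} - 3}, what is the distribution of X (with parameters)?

The MGF M(t) = e^{3 e^{t} - 3} is the standard form for the Poisson distribution.
Comparing with the known MGF formula identifies: Poisson(λ=3)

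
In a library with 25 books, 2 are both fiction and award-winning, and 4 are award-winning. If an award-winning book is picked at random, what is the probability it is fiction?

P(A ∩ B) = 2/25
P(B) = 4/25
P(A|B) = P(A ∩ B) / P(B) = (2/25) / (4/25) = 1/2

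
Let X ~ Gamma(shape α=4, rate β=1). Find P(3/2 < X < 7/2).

P(3/2 < X < 7/2) = ∫_{3/2}^{7/2} f(x) dx
where f(x) = \frac{x^{3} e^{- x}}{6}
= \frac{-853 + 201 e^{2}}{48 e^{\frac{7}{2}}}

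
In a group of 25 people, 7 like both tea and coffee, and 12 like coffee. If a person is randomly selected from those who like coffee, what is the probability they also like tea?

P(A ∩ B) = 7/25
P(B) = 12/25
P(A|B) = P(A ∩ B) / P(B) = (7/25) / (12/25) = 7/12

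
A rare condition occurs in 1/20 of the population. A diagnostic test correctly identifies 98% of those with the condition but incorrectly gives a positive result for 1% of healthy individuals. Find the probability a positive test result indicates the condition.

Let D = the rare event, + = positive/flagged.
P(D) = 1/20
P(+|D) = 98/100 = 49/50
P(+|D') = 1/100
P(+) = P(+|D)P(D) + P(+|D')P(D')
     = \frac{49}{50} × \frac{1}{20} + \frac{1}{100} × \frac{19}{20}
     = \frac{117}{2000}
P(D|+) = P(+|D)P(D)/P(+) = \frac{98}{117}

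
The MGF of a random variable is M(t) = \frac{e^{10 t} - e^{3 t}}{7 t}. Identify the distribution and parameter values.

The MGF M(t) = \frac{e^{10 t} - e^{3 t}}{7 t} is the standard form for the Uniform distribution.
Comparing with the known MGF formula identifies: Uniform(3, 10)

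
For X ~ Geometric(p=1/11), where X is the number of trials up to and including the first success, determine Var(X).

For X ~ Geometric(p=1/11), where X is the number of trials up to and including the first success:
Var(X) = 110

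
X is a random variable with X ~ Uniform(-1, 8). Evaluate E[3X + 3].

For X ~ Uniform(-1, 8):
E[X] = \frac{7}{2}
E[3X + 3] = 3 × E[X] + 3 = \frac{27}{2}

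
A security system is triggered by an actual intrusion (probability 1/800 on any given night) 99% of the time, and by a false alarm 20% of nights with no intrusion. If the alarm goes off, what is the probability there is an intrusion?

Let D = the rare event, + = positive/flagged.
P(D) = 1/800
P(+|D) = 99/100
P(+|D') = 20/100 = 1/5
P(+) = P(+|D)P(D) + P(+|D')P(D')
     = \frac{99}{100} × \frac{1}{800} + \frac{1}{5} × \frac{799}{800}
     = \frac{16079}{80000}
P(D|+) = P(+|D)P(D)/P(+) = \frac{99}{16079}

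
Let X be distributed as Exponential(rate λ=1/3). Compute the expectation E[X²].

Using the identity E[X²] = Var(X) + (E[X])²:
E[X] = 3
Var(X) = 9
E[X²] = 9 + (3)²
= 18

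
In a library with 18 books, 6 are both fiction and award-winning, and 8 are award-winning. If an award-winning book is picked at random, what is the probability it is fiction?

P(A ∩ B) = 6/18 = 1/3
P(B) = 8/18 = 4/9
P(A|B) = P(A ∩ B) / P(B) = (1/3) / (4/9) = 3/4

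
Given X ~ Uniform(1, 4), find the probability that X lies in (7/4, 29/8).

P(7/4 < X < 29/8) = ∫_{7/4}^{29/8} f(x) dx
where f(x) = \frac{1}{3}
= \frac{5}{8}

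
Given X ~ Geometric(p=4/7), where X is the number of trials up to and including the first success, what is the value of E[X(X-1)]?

E[X(X-1)] = E[X² - X] = E[X²] - E[X]
E[X] = \frac{7}{4}
E[X²] = Var(X) + (E[X])² = \frac{21}{16} + (\frac{7}{4})² = \frac{35}{8}
E[X(X-1)] = \frac{35}{8} - \frac{7}{4} = \frac{21}{8}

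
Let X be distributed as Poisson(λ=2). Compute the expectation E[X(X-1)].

E[X(X-1)] = E[X² - X] = E[X²] - E[X]
E[X] = 2
E[X²] = Var(X) + (E[X])² = 2 + (2)² = 6
E[X(X-1)] = 6 - 2 = 4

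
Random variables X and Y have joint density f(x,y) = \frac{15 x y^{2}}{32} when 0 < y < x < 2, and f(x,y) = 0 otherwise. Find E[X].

f_X(x) = ∫_0^x \frac{15 x y^{2}}{32} dy = \frac{5 x^{4}}{32}
E[X] = ∫_0^2 x × (\frac{5 x^{4}}{32}) dx = \frac{5}{3}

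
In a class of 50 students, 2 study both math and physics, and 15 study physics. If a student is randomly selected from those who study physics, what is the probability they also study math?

P(A ∩ B) = 2/50 = 1/25
P(B) = 15/50 = 3/10
P(A|B) = P(A ∩ B) / P(B) = (1/25) / (3/10) = 2/15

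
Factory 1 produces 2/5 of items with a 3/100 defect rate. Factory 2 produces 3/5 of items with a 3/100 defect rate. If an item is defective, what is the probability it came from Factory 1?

Using Bayes' theorem:
P(F1) = 2/5, P(D|F1) = 3/100
P(F2) = 3/5, P(D|F2) = 3/100
P(D) = P(D|F1)P(F1) + P(D|F2)P(F2)
     = \frac{3}{100}
P(F1|D) = P(D|F1)P(F1) / P(D)
= \frac{2}{5}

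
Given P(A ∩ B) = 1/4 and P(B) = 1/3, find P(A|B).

P(A|B) = P(A ∩ B) / P(B)
= (1/4) / (1/3)
= 3/4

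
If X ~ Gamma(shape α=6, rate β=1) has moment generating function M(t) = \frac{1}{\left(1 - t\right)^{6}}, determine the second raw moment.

To find E[X^2], compute M^(2)(0):
M^(1)(t) = \frac{6}{\left(1 - t\right)^{7}}
M^(2)(t) = \frac{42}{\left(1 - t\right)^{8}}
M^(2)(0) = 42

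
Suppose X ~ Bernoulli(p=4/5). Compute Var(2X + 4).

For X ~ Bernoulli(p=4/5):
Var(X) = \frac{4}{25}
Var(2X + 4) = (2)² × Var(X) = 4 × \frac{4}{25} = \frac{16}{25}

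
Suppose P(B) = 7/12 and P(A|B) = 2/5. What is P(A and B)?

By definition, P(A|B) = P(A ∩ B) / P(B)
So P(A ∩ B) = P(A|B) × P(B)
= 2/5 × 7/12
= 7/30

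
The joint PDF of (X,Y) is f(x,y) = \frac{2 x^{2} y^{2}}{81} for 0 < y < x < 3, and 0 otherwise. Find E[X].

f_X(x) = ∫_0^x \frac{2 x^{2} y^{2}}{81} dy = \frac{2 x^{5}}{243}
E[X] = ∫_0^3 x × (\frac{2 x^{5}}{243}) dx = \frac{18}{7}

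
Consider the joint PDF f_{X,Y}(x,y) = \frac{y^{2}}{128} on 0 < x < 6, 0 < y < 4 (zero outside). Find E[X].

f_X(x) = ∫_0^4 \frac{y^{2}}{128} dy = \frac{1}{6}
E[X] = ∫_0^6 x × (\frac{1}{6}) dx = 3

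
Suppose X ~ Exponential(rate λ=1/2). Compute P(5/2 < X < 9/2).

P(5/2 < X < 9/2) = ∫_{5/2}^{9/2} f(x) dx
where f(x) = \frac{e^{- \frac{x}{2}}}{2}
= - \frac{1 - e}{e^{\frac{9}{4}}}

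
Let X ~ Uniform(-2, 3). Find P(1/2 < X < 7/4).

P(1/2 < X < 7/4) = ∫_{1/2}^{7/4} f(x) dx
where f(x) = \frac{1}{5}
= \frac{1}{4}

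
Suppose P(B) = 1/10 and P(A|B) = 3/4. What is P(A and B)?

By definition, P(A|B) = P(A ∩ B) / P(B)
So P(A ∩ B) = P(A|B) × P(B)
= 3/4 × 1/10
= 3/40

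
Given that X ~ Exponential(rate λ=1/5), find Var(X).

For X ~ Exponential(rate λ=1/5):
Var(X) = 25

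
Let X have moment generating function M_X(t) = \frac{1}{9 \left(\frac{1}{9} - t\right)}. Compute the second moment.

To find E[X^2], compute M^(2)(0):
M^(1)(t) = \frac{1}{9 \left(\frac{1}{9} - t\right)^{2}}
M^(2)(t) = \frac{2}{9 \left(\frac{1}{9} - t\right)^{3}}
M^(2)(0) = 162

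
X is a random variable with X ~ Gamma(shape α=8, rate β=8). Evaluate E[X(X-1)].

E[X(X-1)] = E[X² - X] = E[X²] - E[X]
E[X] = 1
E[X²] = Var(X) + (E[X])² = \frac{1}{8} + (1)² = \frac{9}{8}
E[X(X-1)] = \frac{9}{8} - 1 = \frac{1}{8}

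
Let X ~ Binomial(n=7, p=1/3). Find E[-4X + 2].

For X ~ Binomial(n=7, p=1/3):
E[X] = \frac{7}{3}
E[-4X + 2] = -4 × E[X] + 2 = - \frac{22}{3}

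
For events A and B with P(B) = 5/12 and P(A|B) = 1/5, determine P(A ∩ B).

By definition, P(A|B) = P(A ∩ B) / P(B)
So P(A ∩ B) = P(A|B) × P(B)
= 1/5 × 5/12
= 1/12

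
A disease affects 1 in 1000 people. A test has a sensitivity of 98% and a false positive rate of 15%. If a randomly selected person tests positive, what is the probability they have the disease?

Let D = the rare event, + = positive/flagged.
P(D) = 1/1000
P(+|D) = 98/100 = 49/50
P(+|D') = 15/100 = 3/20
P(+) = P(+|D)P(D) + P(+|D')P(D')
     = \frac{49}{50} × \frac{1}{1000} + \frac{3}{20} × \frac{999}{1000}
     = \frac{15083}{100000}
P(D|+) = P(+|D)P(D)/P(+) = \frac{98}{15083}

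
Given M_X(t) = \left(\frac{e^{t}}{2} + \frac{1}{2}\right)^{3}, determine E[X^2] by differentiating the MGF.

To find E[X^2], compute M^(2)(0):
M^(1)(t) = \frac{3 \left(\frac{e^{t}}{2} + \frac{1}{2}\right)^{2} e^{t}}{2}
M^(2)(t) = \frac{3 \left(\frac{e^{t}}{2} + \frac{1}{2}\right)^{2} e^{t}}{2} + \frac{3 \left(\frac{e^{t}}{2} + \frac{1}{2}\right) e^{2 t}}{2}
M^(2)(0) = 3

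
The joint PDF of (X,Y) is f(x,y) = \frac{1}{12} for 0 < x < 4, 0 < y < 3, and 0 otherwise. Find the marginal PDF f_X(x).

f_X(x) = ∫_0^3 f(x,y) dy
= ∫_0^3 \frac{1}{12} dy
= \frac{1}{4} for 0 < x < 4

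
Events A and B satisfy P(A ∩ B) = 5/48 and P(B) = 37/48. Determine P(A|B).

P(A|B) = P(A ∩ B) / P(B)
= (5/48) / (37/48)
= 5/37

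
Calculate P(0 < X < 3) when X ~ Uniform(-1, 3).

P(0 < X < 3) = ∫_{0}^{3} f(x) dx
where f(x) = \frac{1}{4}
= \frac{3}{4}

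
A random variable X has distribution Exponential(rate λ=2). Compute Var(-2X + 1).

For X ~ Exponential(rate λ=2):
Var(X) = \frac{1}{4}
Var(-2X + 1) = (-2)² × Var(X) = 4 × \frac{1}{4} = 1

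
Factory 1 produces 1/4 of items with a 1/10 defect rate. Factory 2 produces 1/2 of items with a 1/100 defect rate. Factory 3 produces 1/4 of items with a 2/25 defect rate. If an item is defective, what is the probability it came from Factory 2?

Using Bayes' theorem:
P(F1) = 1/4, P(D|F1) = 1/10
P(F2) = 1/2, P(D|F2) = 1/100
P(F3) = 1/4, P(D|F3) = 2/25
P(D) = P(D|F1)P(F1) + P(D|F2)P(F2) + P(D|F3)P(F3)
     = \frac{1}{20}
P(F2|D) = P(D|F2)P(F2) / P(D)
= \frac{1}{10}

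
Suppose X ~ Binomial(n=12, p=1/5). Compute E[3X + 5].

For X ~ Binomial(n=12, p=1/5):
E[X] = \frac{12}{5}
E[3X + 5] = 3 × E[X] + 5 = \frac{61}{5}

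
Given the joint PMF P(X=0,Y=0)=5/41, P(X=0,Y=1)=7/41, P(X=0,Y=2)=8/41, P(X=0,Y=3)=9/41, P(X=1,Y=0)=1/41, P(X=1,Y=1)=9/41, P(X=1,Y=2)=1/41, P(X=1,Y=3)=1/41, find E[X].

First find marginal of X:
P(X=0) = 29/41
P(X=1) = 12/41
E[X] = 0 × 29/41 + 1 × 12/41 = 12/41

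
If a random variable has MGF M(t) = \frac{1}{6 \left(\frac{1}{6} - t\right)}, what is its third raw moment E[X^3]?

To find E[X^3], compute M^(3)(0):
M^(1)(t) = \frac{1}{6 \left(\frac{1}{6} - t\right)^{2}}
M^(2)(t) = \frac{1}{3 \left(\frac{1}{6} - t\right)^{3}}
M^(3)(t) = \frac{1}{\left(\frac{1}{6} - t\right)^{4}}
M^(3)(0) = 1296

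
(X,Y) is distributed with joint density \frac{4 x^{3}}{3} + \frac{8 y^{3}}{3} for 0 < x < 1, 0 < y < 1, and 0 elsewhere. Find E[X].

E[X] = ∫_0^1 ∫_0^1 x × f(x,y) dy dx
= ∫_0^1 ∫_0^1 x × (\frac{4 x^{3}}{3} + \frac{8 y^{3}}{3}) dy dx
= \frac{3}{5}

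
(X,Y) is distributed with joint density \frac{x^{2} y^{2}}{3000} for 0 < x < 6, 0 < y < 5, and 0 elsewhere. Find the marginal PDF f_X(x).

f_X(x) = ∫_0^5 f(x,y) dy
= ∫_0^5 \frac{x^{2} y^{2}}{3000} dy
= \frac{x^{2}}{72} for 0 < x < 6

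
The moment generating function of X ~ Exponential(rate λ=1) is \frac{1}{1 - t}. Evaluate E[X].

To find E[X], compute M^(1)(0):
M^(1)(t) = \frac{1}{\left(1 - t\right)^{2}}
M^(1)(0) = 1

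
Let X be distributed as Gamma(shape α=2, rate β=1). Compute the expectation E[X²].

Using the identity E[X²] = Var(X) + (E[X])²:
E[X] = 2
Var(X) = 2
E[X²] = 2 + (2)²
= 6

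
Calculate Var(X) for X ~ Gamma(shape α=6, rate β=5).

For X ~ Gamma(shape α=6, rate β=5):
Var(X) = \frac{6}{25}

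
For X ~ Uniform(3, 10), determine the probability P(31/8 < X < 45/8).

P(31/8 < X < 45/8) = ∫_{31/8}^{45/8} f(x) dx
where f(x) = \frac{1}{7}
= \frac{1}{4}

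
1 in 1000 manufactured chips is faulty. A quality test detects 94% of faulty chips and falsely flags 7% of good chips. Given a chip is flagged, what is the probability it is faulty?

Let D = the rare event, + = positive/flagged.
P(D) = 1/1000
P(+|D) = 94/100 = 47/50
P(+|D') = 7/100
P(+) = P(+|D)P(D) + P(+|D')P(D')
     = \frac{47}{50} × \frac{1}{1000} + \frac{7}{100} × \frac{999}{1000}
     = \frac{7087}{100000}
P(D|+) = P(+|D)P(D)/P(+) = \frac{94}{7087}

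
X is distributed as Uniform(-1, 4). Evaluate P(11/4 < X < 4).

P(11/4 < X < 4) = ∫_{11/4}^{4} f(x) dx
where f(x) = \frac{1}{5}
= \frac{1}{4}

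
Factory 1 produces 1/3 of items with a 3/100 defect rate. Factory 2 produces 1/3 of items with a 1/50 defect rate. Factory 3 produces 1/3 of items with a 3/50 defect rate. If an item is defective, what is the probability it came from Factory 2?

Using Bayes' theorem:
P(F1) = 1/3, P(D|F1) = 3/100
P(F2) = 1/3, P(D|F2) = 1/50
P(F3) = 1/3, P(D|F3) = 3/50
P(D) = P(D|F1)P(F1) + P(D|F2)P(F2) + P(D|F3)P(F3)
     = \frac{11}{300}
P(F2|D) = P(D|F2)P(F2) / P(D)
= \frac{2}{11}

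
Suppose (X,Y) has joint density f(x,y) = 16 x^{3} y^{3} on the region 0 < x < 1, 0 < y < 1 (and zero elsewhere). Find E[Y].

E[Y] = ∫_0^1 ∫_0^1 y × f(x,y) dx dy
= \frac{4}{5}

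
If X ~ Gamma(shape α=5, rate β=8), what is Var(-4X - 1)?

For X ~ Gamma(shape α=5, rate β=8):
Var(X) = \frac{5}{64}
Var(-4X - 1) = (-4)² × Var(X) = 16 × \frac{5}{64} = \frac{5}{4}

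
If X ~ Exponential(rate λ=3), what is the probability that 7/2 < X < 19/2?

P(7/2 < X < 19/2) = ∫_{7/2}^{19/2} f(x) dx
where f(x) = 3 e^{- 3 x}
= - \frac{1 - e^{18}}{e^{\frac{57}{2}}}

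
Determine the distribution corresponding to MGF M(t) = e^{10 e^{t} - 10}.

The MGF M(t) = e^{10 e^{t} - 10} is the standard form for the Poisson distribution.
Comparing with the known MGF formula identifies: Poisson(λ=10)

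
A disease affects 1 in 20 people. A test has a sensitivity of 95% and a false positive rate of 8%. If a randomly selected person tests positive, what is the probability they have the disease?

Let D = the rare event, + = positive/flagged.
P(D) = 1/20
P(+|D) = 95/100 = 19/20
P(+|D') = 8/100 = 2/25
P(+) = P(+|D)P(D) + P(+|D')P(D')
     = \frac{19}{20} × \frac{1}{20} + \frac{2}{25} × \frac{19}{20}
     = \frac{247}{2000}
P(D|+) = P(+|D)P(D)/P(+) = \frac{5}{13}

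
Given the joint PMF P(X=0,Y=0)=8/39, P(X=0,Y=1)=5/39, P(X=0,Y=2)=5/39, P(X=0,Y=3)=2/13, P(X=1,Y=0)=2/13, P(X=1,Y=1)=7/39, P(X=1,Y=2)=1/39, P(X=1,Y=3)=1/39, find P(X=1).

P(X=1) = P(X=1,Y=0) + P(X=1,Y=1) + P(X=1,Y=2) + P(X=1,Y=3)
= 2/13 + 7/39 + 1/39 + 1/39
= 5/13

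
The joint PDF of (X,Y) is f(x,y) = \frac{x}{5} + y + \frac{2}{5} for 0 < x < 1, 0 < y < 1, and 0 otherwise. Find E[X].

E[X] = ∫_0^1 ∫_0^1 x × f(x,y) dy dx
= ∫_0^1 ∫_0^1 x × (\frac{x}{5} + y + \frac{2}{5}) dy dx
= \frac{31}{60}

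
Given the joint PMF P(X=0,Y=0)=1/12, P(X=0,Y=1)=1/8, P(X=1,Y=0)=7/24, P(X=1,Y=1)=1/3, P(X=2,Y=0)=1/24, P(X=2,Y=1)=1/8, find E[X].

First find marginal of X:
P(X=0) = 5/24
P(X=1) = 5/8
P(X=2) = 1/6
E[X] = 0 × 5/24 + 1 × 5/8 + 2 × 1/6 = 23/24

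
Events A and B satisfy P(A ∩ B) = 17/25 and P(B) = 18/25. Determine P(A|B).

P(A|B) = P(A ∩ B) / P(B)
= (17/25) / (18/25)
= 17/18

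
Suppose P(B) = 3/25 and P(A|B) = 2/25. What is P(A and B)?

By definition, P(A|B) = P(A ∩ B) / P(B)
So P(A ∩ B) = P(A|B) × P(B)
= 2/25 × 3/25
= 6/625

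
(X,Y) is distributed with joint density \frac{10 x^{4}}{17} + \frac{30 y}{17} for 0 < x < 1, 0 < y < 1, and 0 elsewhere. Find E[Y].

E[Y] = ∫_0^1 ∫_0^1 y × f(x,y) dx dy
= \frac{11}{17}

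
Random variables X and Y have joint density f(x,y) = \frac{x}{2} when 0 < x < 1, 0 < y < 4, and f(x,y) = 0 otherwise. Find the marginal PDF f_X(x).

f_X(x) = ∫_0^4 f(x,y) dy
= ∫_0^4 \frac{x}{2} dy
= 2 x for 0 < x < 1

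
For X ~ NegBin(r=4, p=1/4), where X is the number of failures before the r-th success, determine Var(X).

For X ~ NegBin(r=4, p=1/4), where X is the number of failures before the r-th success:
Var(X) = 48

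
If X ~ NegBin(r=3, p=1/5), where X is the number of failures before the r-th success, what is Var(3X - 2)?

For X ~ NegBin(r=3, p=1/5), where X is the number of failures before the r-th success:
Var(X) = 60
Var(3X - 2) = (3)² × Var(X) = 9 × 60 = 540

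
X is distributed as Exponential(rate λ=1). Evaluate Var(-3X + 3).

For X ~ Exponential(rate λ=1):
Var(X) = 1
Var(-3X + 3) = (-3)² × Var(X) = 9 × 1 = 9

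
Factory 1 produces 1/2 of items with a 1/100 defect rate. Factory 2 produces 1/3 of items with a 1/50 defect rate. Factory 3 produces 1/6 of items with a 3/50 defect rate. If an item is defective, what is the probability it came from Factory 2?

Using Bayes' theorem:
P(F1) = 1/2, P(D|F1) = 1/100
P(F2) = 1/3, P(D|F2) = 1/50
P(F3) = 1/6, P(D|F3) = 3/50
P(D) = P(D|F1)P(F1) + P(D|F2)P(F2) + P(D|F3)P(F3)
     = \frac{13}{600}
P(F2|D) = P(D|F2)P(F2) / P(D)
= \frac{4}{13}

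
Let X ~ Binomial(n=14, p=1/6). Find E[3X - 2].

For X ~ Binomial(n=14, p=1/6):
E[X] = \frac{7}{3}
E[3X - 2] = 3 × E[X] - 2 = 5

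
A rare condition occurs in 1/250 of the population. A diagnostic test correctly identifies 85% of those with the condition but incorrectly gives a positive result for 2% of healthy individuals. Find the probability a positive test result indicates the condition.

Let D = the rare event, + = positive/flagged.
P(D) = 1/250
P(+|D) = 85/100 = 17/20
P(+|D') = 2/100 = 1/50
P(+) = P(+|D)P(D) + P(+|D')P(D')
     = \frac{17}{20} × \frac{1}{250} + \frac{1}{50} × \frac{249}{250}
     = \frac{583}{25000}
P(D|+) = P(+|D)P(D)/P(+) = \frac{85}{583}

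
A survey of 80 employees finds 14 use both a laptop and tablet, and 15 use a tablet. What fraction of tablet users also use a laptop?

P(A ∩ B) = 14/80 = 7/40
P(B) = 15/80 = 3/16
P(A|B) = P(A ∩ B) / P(B) = (7/40) / (3/16) = 14/15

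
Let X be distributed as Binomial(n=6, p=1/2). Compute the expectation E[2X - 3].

For X ~ Binomial(n=6, p=1/2):
E[X] = 3
E[2X - 3] = 2 × E[X] - 3 = 3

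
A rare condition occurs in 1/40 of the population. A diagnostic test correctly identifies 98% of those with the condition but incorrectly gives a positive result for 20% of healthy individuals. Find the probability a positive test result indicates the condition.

Let D = the rare event, + = positive/flagged.
P(D) = 1/40
P(+|D) = 98/100 = 49/50
P(+|D') = 20/100 = 1/5
P(+) = P(+|D)P(D) + P(+|D')P(D')
     = \frac{49}{50} × \frac{1}{40} + \frac{1}{5} × \frac{39}{40}
     = \frac{439}{2000}
P(D|+) = P(+|D)P(D)/P(+) = \frac{49}{439}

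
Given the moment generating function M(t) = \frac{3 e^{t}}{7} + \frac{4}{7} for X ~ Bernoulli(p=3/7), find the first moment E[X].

To find E[X], compute M^(1)(0):
M^(1)(t) = \frac{3 e^{t}}{7}
M^(1)(0) = \frac{3}{7}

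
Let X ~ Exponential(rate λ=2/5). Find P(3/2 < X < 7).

P(3/2 < X < 7) = ∫_{3/2}^{7} f(x) dx
where f(x) = \frac{2 e^{- \frac{2 x}{5}}}{5}
= - \frac{1 - e^{\frac{11}{5}}}{e^{\frac{14}{5}}}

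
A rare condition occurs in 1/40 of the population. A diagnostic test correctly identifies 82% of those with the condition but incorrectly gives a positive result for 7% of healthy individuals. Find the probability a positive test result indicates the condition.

Let D = the rare event, + = positive/flagged.
P(D) = 1/40
P(+|D) = 82/100 = 41/50
P(+|D') = 7/100
P(+) = P(+|D)P(D) + P(+|D')P(D')
     = \frac{41}{50} × \frac{1}{40} + \frac{7}{100} × \frac{39}{40}
     = \frac{71}{800}
P(D|+) = P(+|D)P(D)/P(+) = \frac{82}{355}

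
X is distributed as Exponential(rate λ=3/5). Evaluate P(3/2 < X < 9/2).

P(3/2 < X < 9/2) = ∫_{3/2}^{9/2} f(x) dx
where f(x) = \frac{3 e^{- \frac{3 x}{5}}}{5}
= - \frac{1 - e^{\frac{9}{5}}}{e^{\frac{27}{10}}}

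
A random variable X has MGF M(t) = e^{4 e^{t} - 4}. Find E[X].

To find E[X], compute M^(1)(0):
M^(1)(t) = 4 e^{t} e^{4 e^{t} - 4}
M^(1)(0) = 4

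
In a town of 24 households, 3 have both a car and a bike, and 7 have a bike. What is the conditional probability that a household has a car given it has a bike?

P(A ∩ B) = 3/24 = 1/8
P(B) = 7/24
P(A|B) = P(A ∩ B) / P(B) = (1/8) / (7/24) = 3/7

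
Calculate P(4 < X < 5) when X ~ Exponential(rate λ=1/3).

P(4 < X < 5) = ∫_{4}^{5} f(x) dx
where f(x) = \frac{e^{- \frac{x}{3}}}{3}
= - \frac{1 - e^{\frac{1}{3}}}{e^{\frac{5}{3}}}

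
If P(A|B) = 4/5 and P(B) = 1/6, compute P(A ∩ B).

By definition, P(A|B) = P(A ∩ B) / P(B)
So P(A ∩ B) = P(A|B) × P(B)
= 4/5 × 1/6
= 2/15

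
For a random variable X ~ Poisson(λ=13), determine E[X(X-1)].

E[X(X-1)] = E[X² - X] = E[X²] - E[X]
E[X] = 13
E[X²] = Var(X) + (E[X])² = 13 + (13)² = 182
E[X(X-1)] = 182 - 13 = 169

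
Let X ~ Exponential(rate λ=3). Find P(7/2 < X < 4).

P(7/2 < X < 4) = ∫_{7/2}^{4} f(x) dx
where f(x) = 3 e^{- 3 x}
= - \frac{1}{e^{12}} + e^{- \frac{21}{2}}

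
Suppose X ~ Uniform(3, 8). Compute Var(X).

For X ~ Uniform(3, 8):
Var(X) = \frac{25}{12}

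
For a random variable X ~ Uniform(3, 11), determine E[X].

For X ~ Uniform(3, 11), the expected value is:
E[X] = 7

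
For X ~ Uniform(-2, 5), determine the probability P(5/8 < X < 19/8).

P(5/8 < X < 19/8) = ∫_{5/8}^{19/8} f(x) dx
where f(x) = \frac{1}{7}
= \frac{1}{4}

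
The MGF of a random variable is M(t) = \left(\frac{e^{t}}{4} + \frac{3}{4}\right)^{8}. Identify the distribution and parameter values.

The MGF M(t) = \left(\frac{e^{t}}{4} + \frac{3}{4}\right)^{8} is the standard form for the Binomial distribution.
Comparing with the known MGF formula identifies: Binomial(n=8, p=1/4)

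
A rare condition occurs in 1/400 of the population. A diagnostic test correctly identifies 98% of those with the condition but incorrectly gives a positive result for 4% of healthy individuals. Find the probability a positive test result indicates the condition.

Let D = the rare event, + = positive/flagged.
P(D) = 1/400
P(+|D) = 98/100 = 49/50
P(+|D') = 4/100 = 1/25
P(+) = P(+|D)P(D) + P(+|D')P(D')
     = \frac{49}{50} × \frac{1}{400} + \frac{1}{25} × \frac{399}{400}
     = \frac{847}{20000}
P(D|+) = P(+|D)P(D)/P(+) = \frac{7}{121}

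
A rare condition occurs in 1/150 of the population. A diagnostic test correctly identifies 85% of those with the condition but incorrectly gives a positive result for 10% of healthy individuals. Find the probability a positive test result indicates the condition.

Let D = the rare event, + = positive/flagged.
P(D) = 1/150
P(+|D) = 85/100 = 17/20
P(+|D') = 10/100 = 1/10
P(+) = P(+|D)P(D) + P(+|D')P(D')
     = \frac{17}{20} × \frac{1}{150} + \frac{1}{10} × \frac{149}{150}
     = \frac{21}{200}
P(D|+) = P(+|D)P(D)/P(+) = \frac{17}{315}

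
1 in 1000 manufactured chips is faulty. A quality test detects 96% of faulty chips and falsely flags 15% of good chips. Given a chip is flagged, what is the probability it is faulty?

Let D = the rare event, + = positive/flagged.
P(D) = 1/1000
P(+|D) = 96/100 = 24/25
P(+|D') = 15/100 = 3/20
P(+) = P(+|D)P(D) + P(+|D')P(D')
     = \frac{24}{25} × \frac{1}{1000} + \frac{3}{20} × \frac{999}{1000}
     = \frac{15081}{100000}
P(D|+) = P(+|D)P(D)/P(+) = \frac{32}{5027}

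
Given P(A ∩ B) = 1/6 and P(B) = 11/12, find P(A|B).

P(A|B) = P(A ∩ B) / P(B)
= (1/6) / (11/12)
= 2/11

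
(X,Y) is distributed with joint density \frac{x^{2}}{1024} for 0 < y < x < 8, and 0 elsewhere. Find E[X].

f_X(x) = ∫_0^x \frac{x^{2}}{1024} dy = \frac{x^{3}}{1024}
E[X] = ∫_0^8 x × (\frac{x^{3}}{1024}) dx = \frac{32}{5}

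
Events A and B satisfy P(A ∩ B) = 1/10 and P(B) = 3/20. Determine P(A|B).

P(A|B) = P(A ∩ B) / P(B)
= (1/10) / (3/20)
= 2/3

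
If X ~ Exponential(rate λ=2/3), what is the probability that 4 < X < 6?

P(4 < X < 6) = ∫_{4}^{6} f(x) dx
where f(x) = \frac{2 e^{- \frac{2 x}{3}}}{3}
= - \frac{1}{e^{4}} + e^{- \frac{8}{3}}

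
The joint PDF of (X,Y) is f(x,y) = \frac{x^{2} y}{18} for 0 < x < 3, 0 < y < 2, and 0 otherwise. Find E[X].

f_X(x) = ∫_0^2 \frac{x^{2} y}{18} dy = \frac{x^{2}}{9}
E[X] = ∫_0^3 x × (\frac{x^{2}}{9}) dx = \frac{9}{4}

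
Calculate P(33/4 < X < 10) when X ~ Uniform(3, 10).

P(33/4 < X < 10) = ∫_{33/4}^{10} f(x) dx
where f(x) = \frac{1}{7}
= \frac{1}{4}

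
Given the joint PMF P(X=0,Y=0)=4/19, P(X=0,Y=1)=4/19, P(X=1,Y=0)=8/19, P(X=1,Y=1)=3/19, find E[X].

First find marginal of X:
P(X=0) = 8/19
P(X=1) = 11/19
E[X] = 0 × 8/19 + 1 × 11/19 = 11/19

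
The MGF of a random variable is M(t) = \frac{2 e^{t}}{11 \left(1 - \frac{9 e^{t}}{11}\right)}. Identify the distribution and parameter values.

The MGF M(t) = \frac{2 e^{t}}{11 \left(1 - \frac{9 e^{t}}{11}\right)} is the standard form for the Geometric distribution.
Comparing with the known MGF formula identifies: Geometric(p=2/11), X = trial number of first success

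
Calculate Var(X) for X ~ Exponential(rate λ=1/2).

For X ~ Exponential(rate λ=1/2):
Var(X) = 4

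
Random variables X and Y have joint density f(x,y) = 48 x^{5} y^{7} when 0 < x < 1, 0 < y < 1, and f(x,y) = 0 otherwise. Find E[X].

E[X] = ∫_0^1 ∫_0^1 x × f(x,y) dy dx
= ∫_0^1 ∫_0^1 x × (48 x^{5} y^{7}) dy dx
= \frac{6}{7}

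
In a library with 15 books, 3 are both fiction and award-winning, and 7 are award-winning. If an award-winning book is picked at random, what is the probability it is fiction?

P(A ∩ B) = 3/15 = 1/5
P(B) = 7/15
P(A|B) = P(A ∩ B) / P(B) = (1/5) / (7/15) = 3/7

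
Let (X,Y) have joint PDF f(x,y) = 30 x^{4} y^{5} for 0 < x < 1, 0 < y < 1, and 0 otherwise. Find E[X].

E[X] = ∫_0^1 ∫_0^1 x × f(x,y) dy dx
= ∫_0^1 ∫_0^1 x × (30 x^{4} y^{5}) dy dx
= \frac{5}{6}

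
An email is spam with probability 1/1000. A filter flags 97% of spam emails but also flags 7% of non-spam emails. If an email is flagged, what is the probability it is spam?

Let D = the rare event, + = positive/flagged.
P(D) = 1/1000
P(+|D) = 97/100
P(+|D') = 7/100
P(+) = P(+|D)P(D) + P(+|D')P(D')
     = \frac{97}{100} × \frac{1}{1000} + \frac{7}{100} × \frac{999}{1000}
     = \frac{709}{10000}
P(D|+) = P(+|D)P(D)/P(+) = \frac{97}{7090}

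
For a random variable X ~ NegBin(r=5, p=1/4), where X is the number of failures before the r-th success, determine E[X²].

Using the identity E[X²] = Var(X) + (E[X])²:
E[X] = 15
Var(X) = 60
E[X²] = 60 + (15)²
= 285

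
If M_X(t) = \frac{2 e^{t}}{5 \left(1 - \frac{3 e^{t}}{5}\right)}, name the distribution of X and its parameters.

The MGF M(t) = \frac{2 e^{t}}{5 \left(1 - \frac{3 e^{t}}{5}\right)} is the standard form for the Geometric distribution.
Comparing with the known MGF formula identifies: Geometric(p=2/5), X = trial number of first success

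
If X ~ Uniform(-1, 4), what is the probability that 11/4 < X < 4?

P(11/4 < X < 4) = ∫_{11/4}^{4} f(x) dx
where f(x) = \frac{1}{5}
= \frac{1}{4}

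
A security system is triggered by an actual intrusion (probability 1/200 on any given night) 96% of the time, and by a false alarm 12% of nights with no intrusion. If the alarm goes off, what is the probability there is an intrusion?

Let D = the rare event, + = positive/flagged.
P(D) = 1/200
P(+|D) = 96/100 = 24/25
P(+|D') = 12/100 = 3/25
P(+) = P(+|D)P(D) + P(+|D')P(D')
     = \frac{24}{25} × \frac{1}{200} + \frac{3}{25} × \frac{199}{200}
     = \frac{621}{5000}
P(D|+) = P(+|D)P(D)/P(+) = \frac{8}{207}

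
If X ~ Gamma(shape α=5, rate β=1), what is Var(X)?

For X ~ Gamma(shape α=5, rate β=1):
Var(X) = 5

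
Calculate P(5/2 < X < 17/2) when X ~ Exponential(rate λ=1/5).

P(5/2 < X < 17/2) = ∫_{5/2}^{17/2} f(x) dx
where f(x) = \frac{e^{- \frac{x}{5}}}{5}
= - \frac{1}{e^{\frac{17}{10}}} + e^{- \frac{1}{2}}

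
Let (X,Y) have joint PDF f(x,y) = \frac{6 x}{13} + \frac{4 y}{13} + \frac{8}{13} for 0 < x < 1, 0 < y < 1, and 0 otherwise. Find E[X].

E[X] = ∫_0^1 ∫_0^1 x × f(x,y) dy dx
= ∫_0^1 ∫_0^1 x × (\frac{6 x}{13} + \frac{4 y}{13} + \frac{8}{13}) dy dx
= \frac{7}{13}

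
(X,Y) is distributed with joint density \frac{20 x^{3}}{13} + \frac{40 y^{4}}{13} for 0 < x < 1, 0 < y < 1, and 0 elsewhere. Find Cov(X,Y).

E[XY] = ∫∫ xy × f(x,y) dx dy = \frac{16}{39}
E[X] = \frac{8}{13}
E[Y] = \frac{55}{78}
Cov(X,Y) = E[XY] - E[X]E[Y] = - \frac{4}{169}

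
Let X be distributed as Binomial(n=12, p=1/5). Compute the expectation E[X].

For X ~ Binomial(n=12, p=1/5), the expected value is:
E[X] = \frac{12}{5}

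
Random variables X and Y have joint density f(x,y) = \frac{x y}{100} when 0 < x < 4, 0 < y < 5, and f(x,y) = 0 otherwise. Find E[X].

f_X(x) = ∫_0^5 \frac{x y}{100} dy = \frac{x}{8}
E[X] = ∫_0^4 x × (\frac{x}{8}) dx = \frac{8}{3}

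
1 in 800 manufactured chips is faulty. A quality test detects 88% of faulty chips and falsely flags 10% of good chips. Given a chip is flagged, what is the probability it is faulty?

Let D = the rare event, + = positive/flagged.
P(D) = 1/800
P(+|D) = 88/100 = 22/25
P(+|D') = 10/100 = 1/10
P(+) = P(+|D)P(D) + P(+|D')P(D')
     = \frac{22}{25} × \frac{1}{800} + \frac{1}{10} × \frac{799}{800}
     = \frac{4039}{40000}
P(D|+) = P(+|D)P(D)/P(+) = \frac{44}{4039}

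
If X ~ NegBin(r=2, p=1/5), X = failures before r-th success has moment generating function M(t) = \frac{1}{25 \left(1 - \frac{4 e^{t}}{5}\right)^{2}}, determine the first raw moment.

To find E[X], compute M^(1)(0):
M^(1)(t) = \frac{8 e^{t}}{125 \left(1 - \frac{4 e^{t}}{5}\right)^{3}}
M^(1)(0) = 8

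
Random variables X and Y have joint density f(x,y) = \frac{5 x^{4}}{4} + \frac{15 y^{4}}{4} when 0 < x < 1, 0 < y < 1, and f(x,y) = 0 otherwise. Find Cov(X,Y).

E[XY] = ∫∫ xy × f(x,y) dx dy = \frac{5}{12}
E[X] = \frac{7}{12}
E[Y] = \frac{3}{4}
Cov(X,Y) = E[XY] - E[X]E[Y] = - \frac{1}{48}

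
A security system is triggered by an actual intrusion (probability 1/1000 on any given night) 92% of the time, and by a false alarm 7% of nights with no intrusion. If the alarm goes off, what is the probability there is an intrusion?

Let D = the rare event, + = positive/flagged.
P(D) = 1/1000
P(+|D) = 92/100 = 23/25
P(+|D') = 7/100
P(+) = P(+|D)P(D) + P(+|D')P(D')
     = \frac{23}{25} × \frac{1}{1000} + \frac{7}{100} × \frac{999}{1000}
     = \frac{1417}{20000}
P(D|+) = P(+|D)P(D)/P(+) = \frac{92}{7085}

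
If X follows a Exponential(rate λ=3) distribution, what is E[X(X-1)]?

E[X(X-1)] = E[X² - X] = E[X²] - E[X]
E[X] = \frac{1}{3}
E[X²] = Var(X) + (E[X])² = \frac{1}{9} + (\frac{1}{3})² = \frac{2}{9}
E[X(X-1)] = \frac{2}{9} - \frac{1}{3} = - \frac{1}{9}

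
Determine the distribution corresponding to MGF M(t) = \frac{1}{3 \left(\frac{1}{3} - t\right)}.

The MGF M(t) = \frac{1}{3 \left(\frac{1}{3} - t\right)} is the standard form for the Exponential distribution.
Comparing with the known MGF formula identifies: Exponential(rate λ=1/3)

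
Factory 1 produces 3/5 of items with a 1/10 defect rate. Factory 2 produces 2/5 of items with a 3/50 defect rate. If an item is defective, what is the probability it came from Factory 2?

Using Bayes' theorem:
P(F1) = 3/5, P(D|F1) = 1/10
P(F2) = 2/5, P(D|F2) = 3/50
P(D) = P(D|F1)P(F1) + P(D|F2)P(F2)
     = \frac{21}{250}
P(F2|D) = P(D|F2)P(F2) / P(D)
= \frac{2}{7}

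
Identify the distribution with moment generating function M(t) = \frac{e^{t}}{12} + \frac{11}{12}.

The MGF M(t) = \frac{e^{t}}{12} + \frac{11}{12} is the standard form for the Bernoulli distribution.
Comparing with the known MGF formula identifies: Bernoulli(p=1/12)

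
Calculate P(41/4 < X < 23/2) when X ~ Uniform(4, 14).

P(41/4 < X < 23/2) = ∫_{41/4}^{23/2} f(x) dx
where f(x) = \frac{1}{10}
= \frac{1}{8}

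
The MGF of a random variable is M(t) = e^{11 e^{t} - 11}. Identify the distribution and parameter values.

The MGF M(t) = e^{11 e^{t} - 11} is the standard form for the Poisson distribution.
Comparing with the known MGF formula identifies: Poisson(λ=11)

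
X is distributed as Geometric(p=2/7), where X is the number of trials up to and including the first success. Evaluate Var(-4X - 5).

For X ~ Geometric(p=2/7), where X is the number of trials up to and including the first success:
Var(X) = \frac{35}{4}
Var(-4X - 5) = (-4)² × Var(X) = 16 × \frac{35}{4} = 140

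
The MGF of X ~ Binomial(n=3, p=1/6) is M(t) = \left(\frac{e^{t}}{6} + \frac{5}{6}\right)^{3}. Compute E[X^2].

To find E[X^2], compute M^(2)(0):
M^(1)(t) = \frac{\left(\frac{e^{t}}{6} + \frac{5}{6}\right)^{2} e^{t}}{2}
M^(2)(t) = \frac{\left(\frac{e^{t}}{6} + \frac{5}{6}\right)^{2} e^{t}}{2} + \frac{\left(\frac{e^{t}}{6} + \frac{5}{6}\right) e^{2 t}}{6}
M^(2)(0) = \frac{2}{3}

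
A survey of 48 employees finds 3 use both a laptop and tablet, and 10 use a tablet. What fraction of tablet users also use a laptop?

P(A ∩ B) = 3/48 = 1/16
P(B) = 10/48 = 5/24
P(A|B) = P(A ∩ B) / P(B) = (1/16) / (5/24) = 3/10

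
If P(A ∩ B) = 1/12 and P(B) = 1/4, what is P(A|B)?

P(A|B) = P(A ∩ B) / P(B)
= (1/12) / (1/4)
= 1/3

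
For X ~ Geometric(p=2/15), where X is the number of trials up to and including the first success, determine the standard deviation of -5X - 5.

For X ~ Geometric(p=2/15), where X is the number of trials up to and including the first success:
Var(X) = \frac{195}{4}
SD(X) = √(Var(X)) = √(\frac{195}{4}) = \frac{\sqrt{195}}{2}
SD(-5X - 5) = |-5| × SD(X) = 5 × \frac{\sqrt{195}}{2} = \frac{5 \sqrt{195}}{2}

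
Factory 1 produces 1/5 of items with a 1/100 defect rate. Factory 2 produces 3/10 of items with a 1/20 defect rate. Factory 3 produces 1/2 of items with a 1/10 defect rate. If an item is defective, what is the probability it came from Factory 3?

Using Bayes' theorem:
P(F1) = 1/5, P(D|F1) = 1/100
P(F2) = 3/10, P(D|F2) = 1/20
P(F3) = 1/2, P(D|F3) = 1/10
P(D) = P(D|F1)P(F1) + P(D|F2)P(F2) + P(D|F3)P(F3)
     = \frac{67}{1000}
P(F3|D) = P(D|F3)P(F3) / P(D)
= \frac{50}{67}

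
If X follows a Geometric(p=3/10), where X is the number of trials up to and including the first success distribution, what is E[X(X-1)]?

E[X(X-1)] = E[X² - X] = E[X²] - E[X]
E[X] = \frac{10}{3}
E[X²] = Var(X) + (E[X])² = \frac{70}{9} + (\frac{10}{3})² = \frac{170}{9}
E[X(X-1)] = \frac{170}{9} - \frac{10}{3} = \frac{140}{9}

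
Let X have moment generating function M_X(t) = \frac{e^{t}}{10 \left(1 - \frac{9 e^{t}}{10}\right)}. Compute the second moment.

To find E[X^2], compute M^(2)(0):
M^(1)(t) = \frac{e^{t}}{10 \left(1 - \frac{9 e^{t}}{10}\right)} + \frac{9 e^{2 t}}{100 \left(1 - \frac{9 e^{t}}{10}\right)^{2}}
M^(2)(t) = \frac{e^{t}}{10 \left(1 - \frac{9 e^{t}}{10}\right)} + \frac{27 e^{2 t}}{100 \left(1 - \frac{9 e^{t}}{10}\right)^{2}} + \frac{81 e^{3 t}}{500 \left(1 - \frac{9 e^{t}}{10}\right)^{3}}
M^(2)(0) = 190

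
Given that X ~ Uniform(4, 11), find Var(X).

For X ~ Uniform(4, 11):
Var(X) = \frac{49}{12}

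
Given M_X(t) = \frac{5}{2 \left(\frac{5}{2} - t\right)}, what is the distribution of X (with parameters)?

The MGF M(t) = \frac{5}{2 \left(\frac{5}{2} - t\right)} is the standard form for the Exponential distribution.
Comparing with the known MGF formula identifies: Exponential(rate λ=5/2)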